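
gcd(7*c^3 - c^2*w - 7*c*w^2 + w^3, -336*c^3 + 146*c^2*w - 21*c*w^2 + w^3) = -7*c + w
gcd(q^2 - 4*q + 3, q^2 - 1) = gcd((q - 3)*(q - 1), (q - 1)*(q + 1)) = q - 1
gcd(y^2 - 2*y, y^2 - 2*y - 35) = 1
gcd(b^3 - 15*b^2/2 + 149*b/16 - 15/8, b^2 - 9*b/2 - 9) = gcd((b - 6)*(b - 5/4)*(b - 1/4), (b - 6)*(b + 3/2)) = b - 6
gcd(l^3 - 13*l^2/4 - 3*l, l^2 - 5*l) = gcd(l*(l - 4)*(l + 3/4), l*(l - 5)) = l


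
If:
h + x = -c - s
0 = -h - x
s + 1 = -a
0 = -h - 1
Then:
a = -s - 1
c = -s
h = -1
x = 1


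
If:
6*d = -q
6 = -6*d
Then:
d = -1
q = 6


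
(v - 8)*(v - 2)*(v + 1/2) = v^3 - 19*v^2/2 + 11*v + 8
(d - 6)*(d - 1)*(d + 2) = d^3 - 5*d^2 - 8*d + 12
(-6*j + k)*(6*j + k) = -36*j^2 + k^2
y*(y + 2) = y^2 + 2*y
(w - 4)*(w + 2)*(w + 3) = w^3 + w^2 - 14*w - 24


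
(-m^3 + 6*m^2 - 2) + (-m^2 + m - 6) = -m^3 + 5*m^2 + m - 8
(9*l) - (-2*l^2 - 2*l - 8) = 2*l^2 + 11*l + 8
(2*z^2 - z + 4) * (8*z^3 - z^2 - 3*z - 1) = 16*z^5 - 10*z^4 + 27*z^3 - 3*z^2 - 11*z - 4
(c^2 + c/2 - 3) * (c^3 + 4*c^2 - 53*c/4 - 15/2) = c^5 + 9*c^4/2 - 57*c^3/4 - 209*c^2/8 + 36*c + 45/2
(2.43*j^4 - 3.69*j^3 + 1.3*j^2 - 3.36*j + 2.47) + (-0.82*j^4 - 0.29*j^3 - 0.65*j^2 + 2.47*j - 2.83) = 1.61*j^4 - 3.98*j^3 + 0.65*j^2 - 0.89*j - 0.36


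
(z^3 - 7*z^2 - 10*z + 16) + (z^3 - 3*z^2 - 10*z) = 2*z^3 - 10*z^2 - 20*z + 16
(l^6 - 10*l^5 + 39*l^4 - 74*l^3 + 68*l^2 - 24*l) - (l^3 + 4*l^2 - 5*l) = l^6 - 10*l^5 + 39*l^4 - 75*l^3 + 64*l^2 - 19*l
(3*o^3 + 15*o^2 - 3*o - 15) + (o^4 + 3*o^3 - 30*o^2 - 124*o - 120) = o^4 + 6*o^3 - 15*o^2 - 127*o - 135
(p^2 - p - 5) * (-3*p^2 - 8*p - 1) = -3*p^4 - 5*p^3 + 22*p^2 + 41*p + 5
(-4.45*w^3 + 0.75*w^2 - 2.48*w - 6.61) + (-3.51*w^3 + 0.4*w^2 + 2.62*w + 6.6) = -7.96*w^3 + 1.15*w^2 + 0.14*w - 0.0100000000000007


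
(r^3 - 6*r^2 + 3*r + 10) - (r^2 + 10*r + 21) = r^3 - 7*r^2 - 7*r - 11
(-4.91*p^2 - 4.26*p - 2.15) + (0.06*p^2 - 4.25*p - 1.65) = -4.85*p^2 - 8.51*p - 3.8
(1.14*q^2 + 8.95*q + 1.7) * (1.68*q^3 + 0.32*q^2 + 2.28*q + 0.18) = 1.9152*q^5 + 15.4008*q^4 + 8.3192*q^3 + 21.1552*q^2 + 5.487*q + 0.306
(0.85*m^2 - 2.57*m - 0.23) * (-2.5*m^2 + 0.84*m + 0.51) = -2.125*m^4 + 7.139*m^3 - 1.1503*m^2 - 1.5039*m - 0.1173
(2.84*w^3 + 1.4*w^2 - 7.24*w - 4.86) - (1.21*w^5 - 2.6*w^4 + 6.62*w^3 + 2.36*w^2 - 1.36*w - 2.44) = -1.21*w^5 + 2.6*w^4 - 3.78*w^3 - 0.96*w^2 - 5.88*w - 2.42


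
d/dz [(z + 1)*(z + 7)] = 2*z + 8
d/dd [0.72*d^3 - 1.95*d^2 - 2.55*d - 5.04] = 2.16*d^2 - 3.9*d - 2.55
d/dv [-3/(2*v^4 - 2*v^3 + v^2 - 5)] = 6*v*(4*v^2 - 3*v + 1)/(2*v^4 - 2*v^3 + v^2 - 5)^2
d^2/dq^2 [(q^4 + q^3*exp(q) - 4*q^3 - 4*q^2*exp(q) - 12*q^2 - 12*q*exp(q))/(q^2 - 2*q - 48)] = (q^7*exp(q) - 6*q^6*exp(q) + 2*q^6 - 100*q^5*exp(q) - 12*q^5 + 280*q^4*exp(q) - 264*q^4 + 4352*q^3*exp(q) + 1072*q^3 - 576*q^2*exp(q) + 21888*q^2 - 56448*q*exp(q) - 55296*q - 71424*exp(q) - 55296)/(q^6 - 6*q^5 - 132*q^4 + 568*q^3 + 6336*q^2 - 13824*q - 110592)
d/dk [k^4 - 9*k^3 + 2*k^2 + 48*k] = 4*k^3 - 27*k^2 + 4*k + 48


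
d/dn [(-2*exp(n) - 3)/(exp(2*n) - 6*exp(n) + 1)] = 2*((exp(n) - 3)*(2*exp(n) + 3) - exp(2*n) + 6*exp(n) - 1)*exp(n)/(exp(2*n) - 6*exp(n) + 1)^2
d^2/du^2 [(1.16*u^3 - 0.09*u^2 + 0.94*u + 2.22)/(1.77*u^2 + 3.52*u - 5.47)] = (-3.5527136788005e-15*u^5 + 58.21906*u^3 - 97.508622*u^2 + 345.844308*u + 128.813522)/(5.545233*u^6 + 33.083424*u^5 + 14.382135*u^4 - 160.86752*u^3 - 44.446485*u^2 + 315.964704*u - 163.667323)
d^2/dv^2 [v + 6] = 0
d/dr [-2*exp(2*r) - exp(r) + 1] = (-4*exp(r) - 1)*exp(r)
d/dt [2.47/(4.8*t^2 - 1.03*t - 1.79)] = (2.5441 - 23.712*t)/(-4.8*t^2 + 1.03*t + 1.79)^2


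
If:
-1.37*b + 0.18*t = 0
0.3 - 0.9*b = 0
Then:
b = 0.33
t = 2.54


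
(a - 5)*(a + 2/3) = a^2 - 13*a/3 - 10/3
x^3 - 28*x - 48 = (x - 6)*(x + 2)*(x + 4)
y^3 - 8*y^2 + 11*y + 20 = (y - 5)*(y - 4)*(y + 1)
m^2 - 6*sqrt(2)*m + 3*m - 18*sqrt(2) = (m + 3)*(m - 6*sqrt(2))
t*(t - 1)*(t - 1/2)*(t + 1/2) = t^4 - t^3 - t^2/4 + t/4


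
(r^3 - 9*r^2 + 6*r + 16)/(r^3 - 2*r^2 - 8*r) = (-r^3 + 9*r^2 - 6*r - 16)/(r*(-r^2 + 2*r + 8))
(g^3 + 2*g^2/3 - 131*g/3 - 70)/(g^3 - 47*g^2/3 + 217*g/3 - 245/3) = (3*g^2 + 23*g + 30)/(3*g^2 - 26*g + 35)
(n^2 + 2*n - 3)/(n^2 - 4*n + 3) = (n + 3)/(n - 3)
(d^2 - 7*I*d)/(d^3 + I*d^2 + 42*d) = (d - 7*I)/(d^2 + I*d + 42)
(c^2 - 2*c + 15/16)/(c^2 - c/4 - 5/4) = (c - 3/4)/(c + 1)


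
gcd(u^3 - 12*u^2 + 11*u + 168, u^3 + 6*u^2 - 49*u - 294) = u - 7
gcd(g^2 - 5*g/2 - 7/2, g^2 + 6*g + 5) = g + 1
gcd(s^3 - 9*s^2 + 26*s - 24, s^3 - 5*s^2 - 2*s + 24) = s^2 - 7*s + 12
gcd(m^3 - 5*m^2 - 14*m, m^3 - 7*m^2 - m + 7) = m - 7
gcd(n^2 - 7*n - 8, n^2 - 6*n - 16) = n - 8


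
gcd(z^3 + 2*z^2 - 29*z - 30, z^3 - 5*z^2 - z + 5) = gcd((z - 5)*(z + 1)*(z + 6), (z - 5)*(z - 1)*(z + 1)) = z^2 - 4*z - 5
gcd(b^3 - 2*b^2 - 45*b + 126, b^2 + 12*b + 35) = b + 7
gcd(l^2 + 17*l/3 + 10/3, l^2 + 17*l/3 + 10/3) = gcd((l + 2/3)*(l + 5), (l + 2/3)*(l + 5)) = l^2 + 17*l/3 + 10/3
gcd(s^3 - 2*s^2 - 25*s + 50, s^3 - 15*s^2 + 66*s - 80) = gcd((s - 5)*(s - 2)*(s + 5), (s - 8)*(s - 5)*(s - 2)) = s^2 - 7*s + 10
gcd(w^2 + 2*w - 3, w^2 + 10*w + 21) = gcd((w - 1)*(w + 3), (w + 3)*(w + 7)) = w + 3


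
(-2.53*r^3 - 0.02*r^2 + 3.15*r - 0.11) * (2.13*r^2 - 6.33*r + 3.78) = -5.3889*r^5 + 15.9723*r^4 - 2.7273*r^3 - 20.2494*r^2 + 12.6033*r - 0.4158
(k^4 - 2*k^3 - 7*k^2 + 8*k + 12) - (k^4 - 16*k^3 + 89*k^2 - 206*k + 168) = 14*k^3 - 96*k^2 + 214*k - 156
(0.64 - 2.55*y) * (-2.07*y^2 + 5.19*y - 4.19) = 5.2785*y^3 - 14.5593*y^2 + 14.0061*y - 2.6816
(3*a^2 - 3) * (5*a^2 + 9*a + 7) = 15*a^4 + 27*a^3 + 6*a^2 - 27*a - 21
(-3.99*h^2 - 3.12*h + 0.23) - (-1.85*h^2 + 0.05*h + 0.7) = -2.14*h^2 - 3.17*h - 0.47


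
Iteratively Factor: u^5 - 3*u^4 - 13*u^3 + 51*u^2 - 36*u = (u - 3)*(u^4 - 13*u^2 + 12*u) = (u - 3)^2*(u^3 + 3*u^2 - 4*u) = (u - 3)^2*(u - 1)*(u^2 + 4*u) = u*(u - 3)^2*(u - 1)*(u + 4)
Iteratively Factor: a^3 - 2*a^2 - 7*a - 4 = (a + 1)*(a^2 - 3*a - 4) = (a - 4)*(a + 1)*(a + 1)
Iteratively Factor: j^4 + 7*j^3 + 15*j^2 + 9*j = (j + 3)*(j^3 + 4*j^2 + 3*j) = (j + 1)*(j + 3)*(j^2 + 3*j) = (j + 1)*(j + 3)^2*(j)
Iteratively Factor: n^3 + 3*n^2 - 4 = (n + 2)*(n^2 + n - 2) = (n - 1)*(n + 2)*(n + 2)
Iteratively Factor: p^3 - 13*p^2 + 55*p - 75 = (p - 5)*(p^2 - 8*p + 15) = (p - 5)*(p - 3)*(p - 5)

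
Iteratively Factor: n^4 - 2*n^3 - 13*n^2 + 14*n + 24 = (n + 1)*(n^3 - 3*n^2 - 10*n + 24) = (n - 2)*(n + 1)*(n^2 - n - 12) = (n - 4)*(n - 2)*(n + 1)*(n + 3)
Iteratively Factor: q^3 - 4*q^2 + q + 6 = (q - 3)*(q^2 - q - 2) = (q - 3)*(q + 1)*(q - 2)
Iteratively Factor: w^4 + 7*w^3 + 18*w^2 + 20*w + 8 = (w + 2)*(w^3 + 5*w^2 + 8*w + 4) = (w + 1)*(w + 2)*(w^2 + 4*w + 4) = (w + 1)*(w + 2)^2*(w + 2)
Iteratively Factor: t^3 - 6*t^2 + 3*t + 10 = (t - 5)*(t^2 - t - 2) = (t - 5)*(t + 1)*(t - 2)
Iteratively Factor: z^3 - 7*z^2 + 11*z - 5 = (z - 1)*(z^2 - 6*z + 5) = (z - 5)*(z - 1)*(z - 1)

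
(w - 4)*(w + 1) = w^2 - 3*w - 4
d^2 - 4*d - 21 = (d - 7)*(d + 3)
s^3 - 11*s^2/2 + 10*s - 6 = (s - 2)^2*(s - 3/2)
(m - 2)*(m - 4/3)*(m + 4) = m^3 + 2*m^2/3 - 32*m/3 + 32/3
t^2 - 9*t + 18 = (t - 6)*(t - 3)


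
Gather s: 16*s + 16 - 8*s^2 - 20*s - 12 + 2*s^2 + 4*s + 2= 6 - 6*s^2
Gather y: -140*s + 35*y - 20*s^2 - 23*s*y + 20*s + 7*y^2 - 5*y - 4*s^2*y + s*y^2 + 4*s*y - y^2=-20*s^2 - 120*s + y^2*(s + 6) + y*(-4*s^2 - 19*s + 30)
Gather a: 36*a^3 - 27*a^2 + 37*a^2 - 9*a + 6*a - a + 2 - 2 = 36*a^3 + 10*a^2 - 4*a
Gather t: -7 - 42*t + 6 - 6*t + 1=-48*t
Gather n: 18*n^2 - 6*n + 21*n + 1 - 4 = 18*n^2 + 15*n - 3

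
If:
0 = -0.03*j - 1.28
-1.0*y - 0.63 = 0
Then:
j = -42.67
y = -0.63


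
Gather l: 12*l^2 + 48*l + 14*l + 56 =12*l^2 + 62*l + 56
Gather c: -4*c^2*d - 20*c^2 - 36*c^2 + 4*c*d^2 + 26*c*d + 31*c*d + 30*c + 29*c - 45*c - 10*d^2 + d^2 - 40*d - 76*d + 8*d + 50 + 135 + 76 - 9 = c^2*(-4*d - 56) + c*(4*d^2 + 57*d + 14) - 9*d^2 - 108*d + 252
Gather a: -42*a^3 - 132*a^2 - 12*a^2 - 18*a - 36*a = -42*a^3 - 144*a^2 - 54*a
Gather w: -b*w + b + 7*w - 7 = b + w*(7 - b) - 7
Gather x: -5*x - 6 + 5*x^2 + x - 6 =5*x^2 - 4*x - 12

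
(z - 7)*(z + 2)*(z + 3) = z^3 - 2*z^2 - 29*z - 42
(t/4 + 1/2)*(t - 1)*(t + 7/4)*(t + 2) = t^4/4 + 19*t^3/16 + 21*t^2/16 - t - 7/4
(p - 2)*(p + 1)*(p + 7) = p^3 + 6*p^2 - 9*p - 14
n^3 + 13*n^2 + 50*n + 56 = (n + 2)*(n + 4)*(n + 7)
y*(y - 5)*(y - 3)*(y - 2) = y^4 - 10*y^3 + 31*y^2 - 30*y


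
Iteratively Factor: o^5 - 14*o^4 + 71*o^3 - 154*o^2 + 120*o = (o - 5)*(o^4 - 9*o^3 + 26*o^2 - 24*o) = (o - 5)*(o - 3)*(o^3 - 6*o^2 + 8*o) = (o - 5)*(o - 4)*(o - 3)*(o^2 - 2*o) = (o - 5)*(o - 4)*(o - 3)*(o - 2)*(o)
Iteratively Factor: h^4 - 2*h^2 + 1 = (h - 1)*(h^3 + h^2 - h - 1) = (h - 1)*(h + 1)*(h^2 - 1) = (h - 1)^2*(h + 1)*(h + 1)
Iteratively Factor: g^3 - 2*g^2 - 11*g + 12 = (g - 4)*(g^2 + 2*g - 3) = (g - 4)*(g + 3)*(g - 1)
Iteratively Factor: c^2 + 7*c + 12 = (c + 3)*(c + 4)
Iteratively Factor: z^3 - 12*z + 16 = (z - 2)*(z^2 + 2*z - 8) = (z - 2)^2*(z + 4)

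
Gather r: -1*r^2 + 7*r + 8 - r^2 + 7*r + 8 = -2*r^2 + 14*r + 16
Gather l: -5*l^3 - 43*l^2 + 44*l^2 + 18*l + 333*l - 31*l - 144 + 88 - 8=-5*l^3 + l^2 + 320*l - 64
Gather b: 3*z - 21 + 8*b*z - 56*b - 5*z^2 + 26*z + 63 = b*(8*z - 56) - 5*z^2 + 29*z + 42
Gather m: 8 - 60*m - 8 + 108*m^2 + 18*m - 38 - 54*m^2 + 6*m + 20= 54*m^2 - 36*m - 18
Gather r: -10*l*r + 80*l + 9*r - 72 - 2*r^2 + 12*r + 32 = 80*l - 2*r^2 + r*(21 - 10*l) - 40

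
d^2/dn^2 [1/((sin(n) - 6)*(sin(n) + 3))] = (-4*sin(n)^4 + 9*sin(n)^3 - 75*sin(n)^2 + 36*sin(n) + 54)/((sin(n) - 6)^3*(sin(n) + 3)^3)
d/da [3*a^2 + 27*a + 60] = 6*a + 27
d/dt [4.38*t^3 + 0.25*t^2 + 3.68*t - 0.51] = 13.14*t^2 + 0.5*t + 3.68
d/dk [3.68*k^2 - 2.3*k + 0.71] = 7.36*k - 2.3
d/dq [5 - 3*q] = -3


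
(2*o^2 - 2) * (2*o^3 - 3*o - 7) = 4*o^5 - 10*o^3 - 14*o^2 + 6*o + 14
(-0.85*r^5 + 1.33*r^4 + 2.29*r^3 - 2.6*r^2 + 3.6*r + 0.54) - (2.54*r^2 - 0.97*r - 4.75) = -0.85*r^5 + 1.33*r^4 + 2.29*r^3 - 5.14*r^2 + 4.57*r + 5.29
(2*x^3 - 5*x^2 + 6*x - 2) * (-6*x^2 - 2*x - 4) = -12*x^5 + 26*x^4 - 34*x^3 + 20*x^2 - 20*x + 8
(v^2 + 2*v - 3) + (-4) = v^2 + 2*v - 7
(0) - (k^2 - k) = -k^2 + k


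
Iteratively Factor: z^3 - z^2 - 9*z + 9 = (z + 3)*(z^2 - 4*z + 3) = (z - 1)*(z + 3)*(z - 3)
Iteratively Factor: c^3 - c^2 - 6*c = (c - 3)*(c^2 + 2*c) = (c - 3)*(c + 2)*(c)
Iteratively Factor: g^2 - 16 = (g + 4)*(g - 4)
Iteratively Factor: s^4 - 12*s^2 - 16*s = (s + 2)*(s^3 - 2*s^2 - 8*s) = (s - 4)*(s + 2)*(s^2 + 2*s) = (s - 4)*(s + 2)^2*(s)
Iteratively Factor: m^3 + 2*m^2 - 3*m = (m - 1)*(m^2 + 3*m) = m*(m - 1)*(m + 3)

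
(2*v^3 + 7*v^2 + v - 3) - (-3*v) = 2*v^3 + 7*v^2 + 4*v - 3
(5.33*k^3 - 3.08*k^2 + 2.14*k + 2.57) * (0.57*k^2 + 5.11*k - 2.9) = 3.0381*k^5 + 25.4807*k^4 - 29.976*k^3 + 21.3323*k^2 + 6.9267*k - 7.453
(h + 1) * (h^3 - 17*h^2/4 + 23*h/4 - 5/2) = h^4 - 13*h^3/4 + 3*h^2/2 + 13*h/4 - 5/2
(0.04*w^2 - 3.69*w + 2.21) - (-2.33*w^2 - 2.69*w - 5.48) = 2.37*w^2 - 1.0*w + 7.69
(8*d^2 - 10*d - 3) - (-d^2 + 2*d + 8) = 9*d^2 - 12*d - 11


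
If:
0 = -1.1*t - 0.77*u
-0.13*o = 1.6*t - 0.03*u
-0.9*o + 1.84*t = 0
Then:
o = 0.00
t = 0.00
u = 0.00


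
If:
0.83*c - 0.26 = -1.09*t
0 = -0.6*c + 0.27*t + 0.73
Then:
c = 0.99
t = -0.51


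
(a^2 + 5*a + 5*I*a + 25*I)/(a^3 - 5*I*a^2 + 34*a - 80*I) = (a + 5)/(a^2 - 10*I*a - 16)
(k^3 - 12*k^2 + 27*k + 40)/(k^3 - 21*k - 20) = (k - 8)/(k + 4)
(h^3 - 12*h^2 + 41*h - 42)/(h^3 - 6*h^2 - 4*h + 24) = (h^2 - 10*h + 21)/(h^2 - 4*h - 12)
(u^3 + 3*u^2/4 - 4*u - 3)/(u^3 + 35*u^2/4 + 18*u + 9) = (u - 2)/(u + 6)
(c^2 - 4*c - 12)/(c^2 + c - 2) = (c - 6)/(c - 1)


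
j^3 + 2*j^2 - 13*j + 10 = (j - 2)*(j - 1)*(j + 5)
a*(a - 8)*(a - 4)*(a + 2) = a^4 - 10*a^3 + 8*a^2 + 64*a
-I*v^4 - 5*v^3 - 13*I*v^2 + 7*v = v*(v - 7*I)*(v + I)*(-I*v + 1)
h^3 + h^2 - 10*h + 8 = (h - 2)*(h - 1)*(h + 4)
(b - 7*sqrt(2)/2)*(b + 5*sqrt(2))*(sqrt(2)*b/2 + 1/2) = sqrt(2)*b^3/2 + 2*b^2 - 67*sqrt(2)*b/4 - 35/2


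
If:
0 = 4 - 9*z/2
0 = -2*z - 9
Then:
No Solution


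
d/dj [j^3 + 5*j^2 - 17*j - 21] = 3*j^2 + 10*j - 17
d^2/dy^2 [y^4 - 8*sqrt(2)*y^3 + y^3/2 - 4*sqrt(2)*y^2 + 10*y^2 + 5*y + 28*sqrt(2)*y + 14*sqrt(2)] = 12*y^2 - 48*sqrt(2)*y + 3*y - 8*sqrt(2) + 20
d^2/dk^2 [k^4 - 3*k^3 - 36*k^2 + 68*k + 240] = 12*k^2 - 18*k - 72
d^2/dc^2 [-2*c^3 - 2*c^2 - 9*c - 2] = -12*c - 4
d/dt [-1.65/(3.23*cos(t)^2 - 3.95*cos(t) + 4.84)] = (6.5175 - 10.659*cos(t))*sin(t)/(3.23*cos(t)^2 - 3.95*cos(t) + 4.84)^2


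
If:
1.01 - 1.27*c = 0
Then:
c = 0.80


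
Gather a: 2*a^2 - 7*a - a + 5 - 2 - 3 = 2*a^2 - 8*a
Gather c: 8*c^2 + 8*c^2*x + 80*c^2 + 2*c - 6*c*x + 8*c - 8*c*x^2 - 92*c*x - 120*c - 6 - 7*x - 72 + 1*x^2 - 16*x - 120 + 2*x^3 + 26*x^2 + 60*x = c^2*(8*x + 88) + c*(-8*x^2 - 98*x - 110) + 2*x^3 + 27*x^2 + 37*x - 198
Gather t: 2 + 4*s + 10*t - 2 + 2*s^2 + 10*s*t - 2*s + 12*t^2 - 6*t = 2*s^2 + 2*s + 12*t^2 + t*(10*s + 4)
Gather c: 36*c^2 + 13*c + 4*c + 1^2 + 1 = 36*c^2 + 17*c + 2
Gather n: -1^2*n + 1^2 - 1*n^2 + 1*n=1 - n^2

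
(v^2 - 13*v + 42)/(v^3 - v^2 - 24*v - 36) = (v - 7)/(v^2 + 5*v + 6)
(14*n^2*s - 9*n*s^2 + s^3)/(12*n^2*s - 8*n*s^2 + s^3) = (-7*n + s)/(-6*n + s)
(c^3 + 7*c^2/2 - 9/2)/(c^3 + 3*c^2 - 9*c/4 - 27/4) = 2*(c - 1)/(2*c - 3)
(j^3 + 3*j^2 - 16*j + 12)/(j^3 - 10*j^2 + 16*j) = (j^2 + 5*j - 6)/(j*(j - 8))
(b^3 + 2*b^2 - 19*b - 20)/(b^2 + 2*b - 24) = (b^2 + 6*b + 5)/(b + 6)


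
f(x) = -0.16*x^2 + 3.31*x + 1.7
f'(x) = 3.31 - 0.32*x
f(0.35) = 2.84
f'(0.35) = 3.20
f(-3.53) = -11.98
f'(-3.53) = 4.44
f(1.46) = 6.19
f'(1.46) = 2.84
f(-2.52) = -7.66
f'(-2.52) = 4.12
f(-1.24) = -2.65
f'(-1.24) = 3.71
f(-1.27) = -2.76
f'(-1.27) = 3.72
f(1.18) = 5.38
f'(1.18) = 2.93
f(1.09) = 5.12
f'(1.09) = 2.96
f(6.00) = 15.80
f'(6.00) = 1.39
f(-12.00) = -61.06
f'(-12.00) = 7.15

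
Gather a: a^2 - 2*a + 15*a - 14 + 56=a^2 + 13*a + 42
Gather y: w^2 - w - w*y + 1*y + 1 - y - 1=w^2 - w*y - w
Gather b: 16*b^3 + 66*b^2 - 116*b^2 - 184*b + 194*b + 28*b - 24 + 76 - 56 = 16*b^3 - 50*b^2 + 38*b - 4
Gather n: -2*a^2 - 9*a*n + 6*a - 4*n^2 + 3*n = -2*a^2 + 6*a - 4*n^2 + n*(3 - 9*a)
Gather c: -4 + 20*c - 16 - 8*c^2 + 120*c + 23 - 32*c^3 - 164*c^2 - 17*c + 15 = -32*c^3 - 172*c^2 + 123*c + 18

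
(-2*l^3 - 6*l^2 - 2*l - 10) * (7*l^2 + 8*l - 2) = -14*l^5 - 58*l^4 - 58*l^3 - 74*l^2 - 76*l + 20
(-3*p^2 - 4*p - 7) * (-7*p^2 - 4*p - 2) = 21*p^4 + 40*p^3 + 71*p^2 + 36*p + 14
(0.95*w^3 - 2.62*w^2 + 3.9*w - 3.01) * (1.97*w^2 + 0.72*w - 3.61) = 1.8715*w^5 - 4.4774*w^4 + 2.3671*w^3 + 6.3365*w^2 - 16.2462*w + 10.8661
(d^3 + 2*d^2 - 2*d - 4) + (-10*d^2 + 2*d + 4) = d^3 - 8*d^2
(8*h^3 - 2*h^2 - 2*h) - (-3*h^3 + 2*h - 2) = 11*h^3 - 2*h^2 - 4*h + 2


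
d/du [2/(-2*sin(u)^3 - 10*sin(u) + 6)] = (3*sin(u)^2 + 5)*cos(u)/(sin(u)^3 + 5*sin(u) - 3)^2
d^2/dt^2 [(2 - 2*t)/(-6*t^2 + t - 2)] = 4*((7 - 18*t)*(6*t^2 - t + 2) + (t - 1)*(12*t - 1)^2)/(6*t^2 - t + 2)^3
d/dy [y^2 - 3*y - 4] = 2*y - 3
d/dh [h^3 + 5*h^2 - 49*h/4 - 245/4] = 3*h^2 + 10*h - 49/4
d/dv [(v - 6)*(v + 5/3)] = 2*v - 13/3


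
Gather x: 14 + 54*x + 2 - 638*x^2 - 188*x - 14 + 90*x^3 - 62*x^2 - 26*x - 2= 90*x^3 - 700*x^2 - 160*x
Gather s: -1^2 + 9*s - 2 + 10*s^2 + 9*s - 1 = 10*s^2 + 18*s - 4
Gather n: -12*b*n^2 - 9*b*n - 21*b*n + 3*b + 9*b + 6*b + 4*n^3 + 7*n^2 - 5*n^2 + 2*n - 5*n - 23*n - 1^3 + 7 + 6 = 18*b + 4*n^3 + n^2*(2 - 12*b) + n*(-30*b - 26) + 12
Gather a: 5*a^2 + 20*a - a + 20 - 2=5*a^2 + 19*a + 18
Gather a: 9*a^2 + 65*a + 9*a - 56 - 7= 9*a^2 + 74*a - 63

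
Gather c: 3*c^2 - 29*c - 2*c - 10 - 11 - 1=3*c^2 - 31*c - 22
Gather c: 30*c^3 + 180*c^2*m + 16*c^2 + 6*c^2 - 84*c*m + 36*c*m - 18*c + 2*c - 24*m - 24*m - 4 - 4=30*c^3 + c^2*(180*m + 22) + c*(-48*m - 16) - 48*m - 8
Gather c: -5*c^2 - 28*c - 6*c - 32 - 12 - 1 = -5*c^2 - 34*c - 45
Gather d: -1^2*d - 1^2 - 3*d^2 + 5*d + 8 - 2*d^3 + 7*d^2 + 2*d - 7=-2*d^3 + 4*d^2 + 6*d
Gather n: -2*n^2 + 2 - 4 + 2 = -2*n^2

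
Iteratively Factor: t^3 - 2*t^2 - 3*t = (t)*(t^2 - 2*t - 3) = t*(t - 3)*(t + 1)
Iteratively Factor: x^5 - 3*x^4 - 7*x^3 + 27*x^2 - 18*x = (x + 3)*(x^4 - 6*x^3 + 11*x^2 - 6*x) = x*(x + 3)*(x^3 - 6*x^2 + 11*x - 6) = x*(x - 1)*(x + 3)*(x^2 - 5*x + 6) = x*(x - 2)*(x - 1)*(x + 3)*(x - 3)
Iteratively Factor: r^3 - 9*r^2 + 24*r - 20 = (r - 2)*(r^2 - 7*r + 10) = (r - 5)*(r - 2)*(r - 2)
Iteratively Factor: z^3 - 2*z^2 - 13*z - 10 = (z + 2)*(z^2 - 4*z - 5) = (z + 1)*(z + 2)*(z - 5)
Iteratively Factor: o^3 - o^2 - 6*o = (o + 2)*(o^2 - 3*o) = o*(o + 2)*(o - 3)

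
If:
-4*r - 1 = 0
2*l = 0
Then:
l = 0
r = -1/4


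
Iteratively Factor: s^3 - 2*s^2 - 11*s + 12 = (s - 4)*(s^2 + 2*s - 3) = (s - 4)*(s - 1)*(s + 3)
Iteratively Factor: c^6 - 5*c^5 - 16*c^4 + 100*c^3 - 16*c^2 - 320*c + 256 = (c - 4)*(c^5 - c^4 - 20*c^3 + 20*c^2 + 64*c - 64) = (c - 4)*(c - 2)*(c^4 + c^3 - 18*c^2 - 16*c + 32) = (c - 4)^2*(c - 2)*(c^3 + 5*c^2 + 2*c - 8) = (c - 4)^2*(c - 2)*(c - 1)*(c^2 + 6*c + 8) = (c - 4)^2*(c - 2)*(c - 1)*(c + 2)*(c + 4)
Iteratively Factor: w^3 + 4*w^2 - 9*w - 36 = (w - 3)*(w^2 + 7*w + 12) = (w - 3)*(w + 4)*(w + 3)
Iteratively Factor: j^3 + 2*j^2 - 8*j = (j - 2)*(j^2 + 4*j) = (j - 2)*(j + 4)*(j)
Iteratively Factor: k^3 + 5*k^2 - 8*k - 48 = (k + 4)*(k^2 + k - 12) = (k + 4)^2*(k - 3)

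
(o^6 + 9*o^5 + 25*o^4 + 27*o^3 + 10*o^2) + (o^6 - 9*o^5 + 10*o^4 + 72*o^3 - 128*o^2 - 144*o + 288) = 2*o^6 + 35*o^4 + 99*o^3 - 118*o^2 - 144*o + 288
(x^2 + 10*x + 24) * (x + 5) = x^3 + 15*x^2 + 74*x + 120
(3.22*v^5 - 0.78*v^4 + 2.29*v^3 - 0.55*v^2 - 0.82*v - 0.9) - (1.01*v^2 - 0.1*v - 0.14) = 3.22*v^5 - 0.78*v^4 + 2.29*v^3 - 1.56*v^2 - 0.72*v - 0.76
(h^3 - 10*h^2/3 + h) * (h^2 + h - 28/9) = h^5 - 7*h^4/3 - 49*h^3/9 + 307*h^2/27 - 28*h/9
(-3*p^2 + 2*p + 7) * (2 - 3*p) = 9*p^3 - 12*p^2 - 17*p + 14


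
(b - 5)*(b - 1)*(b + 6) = b^3 - 31*b + 30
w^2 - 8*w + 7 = (w - 7)*(w - 1)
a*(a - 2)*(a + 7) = a^3 + 5*a^2 - 14*a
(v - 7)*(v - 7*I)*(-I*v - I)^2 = -v^4 + 5*v^3 + 7*I*v^3 + 13*v^2 - 35*I*v^2 + 7*v - 91*I*v - 49*I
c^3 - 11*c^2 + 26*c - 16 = (c - 8)*(c - 2)*(c - 1)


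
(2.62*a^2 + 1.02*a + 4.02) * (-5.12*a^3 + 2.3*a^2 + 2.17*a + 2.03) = -13.4144*a^5 + 0.803599999999999*a^4 - 12.551*a^3 + 16.778*a^2 + 10.794*a + 8.1606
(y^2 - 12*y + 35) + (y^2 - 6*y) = 2*y^2 - 18*y + 35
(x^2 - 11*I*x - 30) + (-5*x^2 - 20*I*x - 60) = -4*x^2 - 31*I*x - 90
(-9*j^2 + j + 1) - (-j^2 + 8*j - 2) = -8*j^2 - 7*j + 3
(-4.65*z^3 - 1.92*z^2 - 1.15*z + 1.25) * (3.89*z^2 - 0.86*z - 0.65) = -18.0885*z^5 - 3.4698*z^4 + 0.200200000000001*z^3 + 7.0995*z^2 - 0.3275*z - 0.8125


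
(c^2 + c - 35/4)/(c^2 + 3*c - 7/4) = (2*c - 5)/(2*c - 1)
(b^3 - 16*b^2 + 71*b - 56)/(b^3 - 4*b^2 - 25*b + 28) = (b - 8)/(b + 4)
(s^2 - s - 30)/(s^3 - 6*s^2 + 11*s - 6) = (s^2 - s - 30)/(s^3 - 6*s^2 + 11*s - 6)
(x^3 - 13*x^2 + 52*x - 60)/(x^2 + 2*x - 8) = (x^2 - 11*x + 30)/(x + 4)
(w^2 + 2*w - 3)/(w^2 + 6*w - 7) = (w + 3)/(w + 7)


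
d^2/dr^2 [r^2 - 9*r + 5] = 2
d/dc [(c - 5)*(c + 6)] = 2*c + 1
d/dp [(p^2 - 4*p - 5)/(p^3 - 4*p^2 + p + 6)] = (-p^2 + 10*p - 19)/(p^4 - 10*p^3 + 37*p^2 - 60*p + 36)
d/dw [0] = 0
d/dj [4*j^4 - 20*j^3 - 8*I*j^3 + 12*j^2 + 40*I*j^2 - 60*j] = 16*j^3 + j^2*(-60 - 24*I) + j*(24 + 80*I) - 60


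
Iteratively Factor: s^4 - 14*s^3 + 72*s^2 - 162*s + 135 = (s - 5)*(s^3 - 9*s^2 + 27*s - 27) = (s - 5)*(s - 3)*(s^2 - 6*s + 9) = (s - 5)*(s - 3)^2*(s - 3)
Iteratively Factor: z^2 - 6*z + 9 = (z - 3)*(z - 3)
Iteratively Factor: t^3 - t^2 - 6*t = (t)*(t^2 - t - 6) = t*(t + 2)*(t - 3)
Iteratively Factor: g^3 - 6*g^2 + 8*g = (g)*(g^2 - 6*g + 8) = g*(g - 4)*(g - 2)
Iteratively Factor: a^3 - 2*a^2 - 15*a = (a + 3)*(a^2 - 5*a) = (a - 5)*(a + 3)*(a)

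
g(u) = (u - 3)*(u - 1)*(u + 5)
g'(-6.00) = 79.00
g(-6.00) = -63.00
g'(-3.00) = 4.00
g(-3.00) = 48.00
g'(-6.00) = 79.00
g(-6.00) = -63.00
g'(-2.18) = -7.10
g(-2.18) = 46.45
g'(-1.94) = -9.59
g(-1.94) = 44.44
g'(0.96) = -12.32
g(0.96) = 0.49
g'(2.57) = 7.95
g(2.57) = -5.11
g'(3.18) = 19.70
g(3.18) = 3.21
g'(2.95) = 15.01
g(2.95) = -0.78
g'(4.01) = 39.26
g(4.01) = 27.39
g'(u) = (u - 3)*(u - 1) + (u - 3)*(u + 5) + (u - 1)*(u + 5) = 3*u^2 + 2*u - 17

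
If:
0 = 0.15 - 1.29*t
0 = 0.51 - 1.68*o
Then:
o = 0.30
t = 0.12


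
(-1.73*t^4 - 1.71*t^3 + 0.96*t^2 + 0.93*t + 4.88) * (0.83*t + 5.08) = -1.4359*t^5 - 10.2077*t^4 - 7.89*t^3 + 5.6487*t^2 + 8.7748*t + 24.7904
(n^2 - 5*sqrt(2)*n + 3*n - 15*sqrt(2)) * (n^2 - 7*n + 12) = n^4 - 5*sqrt(2)*n^3 - 4*n^3 - 9*n^2 + 20*sqrt(2)*n^2 + 36*n + 45*sqrt(2)*n - 180*sqrt(2)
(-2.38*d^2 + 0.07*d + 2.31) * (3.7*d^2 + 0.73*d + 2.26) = -8.806*d^4 - 1.4784*d^3 + 3.2193*d^2 + 1.8445*d + 5.2206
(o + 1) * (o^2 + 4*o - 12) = o^3 + 5*o^2 - 8*o - 12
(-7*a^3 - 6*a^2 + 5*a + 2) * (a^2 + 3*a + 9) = -7*a^5 - 27*a^4 - 76*a^3 - 37*a^2 + 51*a + 18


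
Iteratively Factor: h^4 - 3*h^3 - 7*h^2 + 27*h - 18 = (h - 3)*(h^3 - 7*h + 6) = (h - 3)*(h + 3)*(h^2 - 3*h + 2) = (h - 3)*(h - 2)*(h + 3)*(h - 1)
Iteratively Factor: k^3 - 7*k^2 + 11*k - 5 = (k - 1)*(k^2 - 6*k + 5) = (k - 1)^2*(k - 5)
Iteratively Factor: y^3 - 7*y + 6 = (y + 3)*(y^2 - 3*y + 2) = (y - 1)*(y + 3)*(y - 2)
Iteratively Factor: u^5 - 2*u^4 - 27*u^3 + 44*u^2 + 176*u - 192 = (u - 1)*(u^4 - u^3 - 28*u^2 + 16*u + 192) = (u - 4)*(u - 1)*(u^3 + 3*u^2 - 16*u - 48) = (u - 4)^2*(u - 1)*(u^2 + 7*u + 12) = (u - 4)^2*(u - 1)*(u + 3)*(u + 4)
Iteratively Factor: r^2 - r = (r)*(r - 1)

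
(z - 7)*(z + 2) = z^2 - 5*z - 14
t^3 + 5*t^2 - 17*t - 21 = (t - 3)*(t + 1)*(t + 7)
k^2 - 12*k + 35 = (k - 7)*(k - 5)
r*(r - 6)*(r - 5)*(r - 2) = r^4 - 13*r^3 + 52*r^2 - 60*r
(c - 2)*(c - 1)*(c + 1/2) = c^3 - 5*c^2/2 + c/2 + 1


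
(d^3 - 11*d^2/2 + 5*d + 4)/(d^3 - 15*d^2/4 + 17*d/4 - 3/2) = 2*(2*d^2 - 7*d - 4)/(4*d^2 - 7*d + 3)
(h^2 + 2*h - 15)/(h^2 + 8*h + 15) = (h - 3)/(h + 3)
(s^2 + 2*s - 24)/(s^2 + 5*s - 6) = (s - 4)/(s - 1)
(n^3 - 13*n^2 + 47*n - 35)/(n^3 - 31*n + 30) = (n - 7)/(n + 6)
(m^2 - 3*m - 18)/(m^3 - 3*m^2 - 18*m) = 1/m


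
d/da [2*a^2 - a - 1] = 4*a - 1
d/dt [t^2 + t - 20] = 2*t + 1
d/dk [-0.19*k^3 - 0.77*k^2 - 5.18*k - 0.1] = -0.57*k^2 - 1.54*k - 5.18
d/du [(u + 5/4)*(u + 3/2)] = 2*u + 11/4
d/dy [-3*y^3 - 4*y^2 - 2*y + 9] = -9*y^2 - 8*y - 2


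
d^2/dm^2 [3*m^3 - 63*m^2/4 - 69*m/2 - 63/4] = 18*m - 63/2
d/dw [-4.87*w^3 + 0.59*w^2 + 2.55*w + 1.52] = -14.61*w^2 + 1.18*w + 2.55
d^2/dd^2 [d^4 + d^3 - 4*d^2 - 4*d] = 12*d^2 + 6*d - 8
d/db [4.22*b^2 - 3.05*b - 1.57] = 8.44*b - 3.05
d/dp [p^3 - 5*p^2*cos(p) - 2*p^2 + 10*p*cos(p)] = 5*p^2*sin(p) + 3*p^2 - 10*sqrt(2)*p*sin(p + pi/4) - 4*p + 10*cos(p)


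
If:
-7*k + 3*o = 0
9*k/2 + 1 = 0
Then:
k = -2/9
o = -14/27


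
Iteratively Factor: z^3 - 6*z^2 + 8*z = (z - 4)*(z^2 - 2*z) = z*(z - 4)*(z - 2)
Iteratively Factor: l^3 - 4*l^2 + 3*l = (l - 1)*(l^2 - 3*l) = (l - 3)*(l - 1)*(l)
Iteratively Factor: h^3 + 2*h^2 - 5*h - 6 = (h - 2)*(h^2 + 4*h + 3) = (h - 2)*(h + 3)*(h + 1)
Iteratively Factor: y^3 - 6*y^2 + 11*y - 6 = (y - 1)*(y^2 - 5*y + 6) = (y - 3)*(y - 1)*(y - 2)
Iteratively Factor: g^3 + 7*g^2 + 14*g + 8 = (g + 4)*(g^2 + 3*g + 2) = (g + 2)*(g + 4)*(g + 1)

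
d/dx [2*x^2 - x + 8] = 4*x - 1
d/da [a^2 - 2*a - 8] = 2*a - 2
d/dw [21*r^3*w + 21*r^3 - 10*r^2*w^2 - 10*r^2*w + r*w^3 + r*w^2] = r*(21*r^2 - 20*r*w - 10*r + 3*w^2 + 2*w)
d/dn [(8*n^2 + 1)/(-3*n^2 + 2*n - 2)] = 2*(8*n^2 - 13*n - 1)/(9*n^4 - 12*n^3 + 16*n^2 - 8*n + 4)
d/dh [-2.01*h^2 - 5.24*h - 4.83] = -4.02*h - 5.24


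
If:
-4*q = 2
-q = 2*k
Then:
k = 1/4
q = -1/2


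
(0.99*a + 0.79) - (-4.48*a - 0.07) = 5.47*a + 0.86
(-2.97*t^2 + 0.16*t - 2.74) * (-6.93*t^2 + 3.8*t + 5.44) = 20.5821*t^4 - 12.3948*t^3 + 3.4394*t^2 - 9.5416*t - 14.9056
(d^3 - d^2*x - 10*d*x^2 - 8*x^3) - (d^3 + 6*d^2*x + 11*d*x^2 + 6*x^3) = -7*d^2*x - 21*d*x^2 - 14*x^3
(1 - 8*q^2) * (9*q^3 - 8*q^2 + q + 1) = -72*q^5 + 64*q^4 + q^3 - 16*q^2 + q + 1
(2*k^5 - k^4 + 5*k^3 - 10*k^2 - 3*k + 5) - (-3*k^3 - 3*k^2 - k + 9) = 2*k^5 - k^4 + 8*k^3 - 7*k^2 - 2*k - 4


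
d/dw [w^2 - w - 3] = 2*w - 1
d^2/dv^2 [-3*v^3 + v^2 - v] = 2 - 18*v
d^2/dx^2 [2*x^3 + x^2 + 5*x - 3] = 12*x + 2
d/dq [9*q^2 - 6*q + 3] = 18*q - 6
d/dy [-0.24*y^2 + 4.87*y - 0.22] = 4.87 - 0.48*y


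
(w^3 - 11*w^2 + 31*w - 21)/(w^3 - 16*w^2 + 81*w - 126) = (w - 1)/(w - 6)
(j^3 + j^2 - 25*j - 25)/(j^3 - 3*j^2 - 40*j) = (j^2 - 4*j - 5)/(j*(j - 8))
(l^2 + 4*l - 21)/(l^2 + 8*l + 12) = (l^2 + 4*l - 21)/(l^2 + 8*l + 12)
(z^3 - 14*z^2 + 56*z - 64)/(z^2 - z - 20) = (-z^3 + 14*z^2 - 56*z + 64)/(-z^2 + z + 20)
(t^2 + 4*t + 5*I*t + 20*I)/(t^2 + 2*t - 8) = (t + 5*I)/(t - 2)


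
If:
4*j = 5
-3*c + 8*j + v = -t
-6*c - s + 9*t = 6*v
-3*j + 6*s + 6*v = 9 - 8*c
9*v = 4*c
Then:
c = 6633/1160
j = 5/4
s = -9327/1160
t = 5351/1160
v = 737/290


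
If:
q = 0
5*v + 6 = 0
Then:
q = 0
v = -6/5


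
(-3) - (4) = -7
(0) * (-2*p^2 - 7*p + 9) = 0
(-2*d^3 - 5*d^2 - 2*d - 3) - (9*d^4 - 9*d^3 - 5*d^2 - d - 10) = -9*d^4 + 7*d^3 - d + 7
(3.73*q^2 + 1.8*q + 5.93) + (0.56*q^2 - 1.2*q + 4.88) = 4.29*q^2 + 0.6*q + 10.81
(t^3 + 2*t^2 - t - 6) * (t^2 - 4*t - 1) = t^5 - 2*t^4 - 10*t^3 - 4*t^2 + 25*t + 6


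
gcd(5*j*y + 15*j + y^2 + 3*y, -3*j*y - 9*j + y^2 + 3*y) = y + 3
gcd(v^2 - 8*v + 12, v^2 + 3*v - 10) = v - 2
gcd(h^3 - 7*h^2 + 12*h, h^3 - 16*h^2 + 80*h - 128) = h - 4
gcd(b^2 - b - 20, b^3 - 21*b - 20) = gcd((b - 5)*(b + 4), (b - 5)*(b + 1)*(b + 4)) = b^2 - b - 20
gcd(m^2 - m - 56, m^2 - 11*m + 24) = m - 8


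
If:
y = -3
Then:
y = -3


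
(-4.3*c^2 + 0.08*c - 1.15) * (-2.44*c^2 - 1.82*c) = 10.492*c^4 + 7.6308*c^3 + 2.6604*c^2 + 2.093*c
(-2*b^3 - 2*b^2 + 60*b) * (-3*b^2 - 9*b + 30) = 6*b^5 + 24*b^4 - 222*b^3 - 600*b^2 + 1800*b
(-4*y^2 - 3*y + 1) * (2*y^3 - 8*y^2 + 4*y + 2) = -8*y^5 + 26*y^4 + 10*y^3 - 28*y^2 - 2*y + 2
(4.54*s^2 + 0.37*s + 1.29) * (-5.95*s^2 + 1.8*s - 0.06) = -27.013*s^4 + 5.9705*s^3 - 7.2819*s^2 + 2.2998*s - 0.0774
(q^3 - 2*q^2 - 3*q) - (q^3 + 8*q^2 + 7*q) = -10*q^2 - 10*q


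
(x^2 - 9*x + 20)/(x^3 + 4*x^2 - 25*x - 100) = (x - 4)/(x^2 + 9*x + 20)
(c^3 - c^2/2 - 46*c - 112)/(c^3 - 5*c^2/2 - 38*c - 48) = (2*c + 7)/(2*c + 3)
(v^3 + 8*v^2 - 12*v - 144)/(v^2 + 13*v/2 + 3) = 2*(v^2 + 2*v - 24)/(2*v + 1)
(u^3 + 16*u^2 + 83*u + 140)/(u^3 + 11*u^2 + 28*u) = (u + 5)/u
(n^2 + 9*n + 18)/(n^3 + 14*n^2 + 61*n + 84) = (n + 6)/(n^2 + 11*n + 28)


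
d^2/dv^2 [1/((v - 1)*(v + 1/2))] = 4*(4*(v - 1)^2 + 2*(v - 1)*(2*v + 1) + (2*v + 1)^2)/((v - 1)^3*(2*v + 1)^3)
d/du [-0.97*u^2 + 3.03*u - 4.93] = 3.03 - 1.94*u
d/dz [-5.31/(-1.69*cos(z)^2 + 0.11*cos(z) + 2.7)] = (17.9478*cos(z) - 0.5841)*sin(z)/(-1.69*cos(z)^2 + 0.11*cos(z) + 2.7)^2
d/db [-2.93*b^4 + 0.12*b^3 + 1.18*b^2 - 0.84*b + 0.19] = -11.72*b^3 + 0.36*b^2 + 2.36*b - 0.84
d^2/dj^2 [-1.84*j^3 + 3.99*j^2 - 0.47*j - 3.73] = 7.98 - 11.04*j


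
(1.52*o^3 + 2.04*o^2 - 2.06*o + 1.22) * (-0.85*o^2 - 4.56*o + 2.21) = -1.292*o^5 - 8.6652*o^4 - 4.1922*o^3 + 12.865*o^2 - 10.1158*o + 2.6962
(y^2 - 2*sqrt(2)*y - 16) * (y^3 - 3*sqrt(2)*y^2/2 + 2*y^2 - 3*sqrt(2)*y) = y^5 - 7*sqrt(2)*y^4/2 + 2*y^4 - 10*y^3 - 7*sqrt(2)*y^3 - 20*y^2 + 24*sqrt(2)*y^2 + 48*sqrt(2)*y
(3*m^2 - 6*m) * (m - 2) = 3*m^3 - 12*m^2 + 12*m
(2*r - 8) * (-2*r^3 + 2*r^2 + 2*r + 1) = -4*r^4 + 20*r^3 - 12*r^2 - 14*r - 8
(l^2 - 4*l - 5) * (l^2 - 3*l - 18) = l^4 - 7*l^3 - 11*l^2 + 87*l + 90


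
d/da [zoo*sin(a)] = zoo*cos(a)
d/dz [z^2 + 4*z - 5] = 2*z + 4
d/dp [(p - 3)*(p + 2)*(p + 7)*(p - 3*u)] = 4*p^3 - 9*p^2*u + 18*p^2 - 36*p*u - 26*p + 39*u - 42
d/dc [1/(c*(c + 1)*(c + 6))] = (-c*(c + 1) - c*(c + 6) - (c + 1)*(c + 6))/(c^2*(c + 1)^2*(c + 6)^2)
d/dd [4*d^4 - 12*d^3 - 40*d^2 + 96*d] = 16*d^3 - 36*d^2 - 80*d + 96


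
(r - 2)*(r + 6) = r^2 + 4*r - 12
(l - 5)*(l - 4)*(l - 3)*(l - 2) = l^4 - 14*l^3 + 71*l^2 - 154*l + 120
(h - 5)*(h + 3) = h^2 - 2*h - 15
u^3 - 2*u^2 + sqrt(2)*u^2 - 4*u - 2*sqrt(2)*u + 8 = (u - 2)*(u - sqrt(2))*(u + 2*sqrt(2))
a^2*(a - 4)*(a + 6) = a^4 + 2*a^3 - 24*a^2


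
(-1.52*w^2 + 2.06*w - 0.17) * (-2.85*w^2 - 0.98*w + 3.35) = 4.332*w^4 - 4.3814*w^3 - 6.6263*w^2 + 7.0676*w - 0.5695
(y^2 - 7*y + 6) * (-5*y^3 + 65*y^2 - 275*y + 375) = -5*y^5 + 100*y^4 - 760*y^3 + 2690*y^2 - 4275*y + 2250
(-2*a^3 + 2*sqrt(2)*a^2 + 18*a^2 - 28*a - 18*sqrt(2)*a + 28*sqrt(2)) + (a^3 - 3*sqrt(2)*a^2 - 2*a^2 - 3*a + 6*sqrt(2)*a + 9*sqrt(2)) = -a^3 - sqrt(2)*a^2 + 16*a^2 - 31*a - 12*sqrt(2)*a + 37*sqrt(2)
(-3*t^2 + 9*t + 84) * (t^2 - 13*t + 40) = -3*t^4 + 48*t^3 - 153*t^2 - 732*t + 3360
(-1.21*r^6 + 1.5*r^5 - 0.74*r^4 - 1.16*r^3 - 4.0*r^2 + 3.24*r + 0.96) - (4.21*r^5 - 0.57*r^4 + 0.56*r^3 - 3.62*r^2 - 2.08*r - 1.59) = -1.21*r^6 - 2.71*r^5 - 0.17*r^4 - 1.72*r^3 - 0.38*r^2 + 5.32*r + 2.55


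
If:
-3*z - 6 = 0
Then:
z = -2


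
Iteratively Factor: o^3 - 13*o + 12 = (o + 4)*(o^2 - 4*o + 3) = (o - 3)*(o + 4)*(o - 1)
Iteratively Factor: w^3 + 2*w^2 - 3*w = (w)*(w^2 + 2*w - 3) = w*(w - 1)*(w + 3)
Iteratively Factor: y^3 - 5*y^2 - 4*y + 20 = (y + 2)*(y^2 - 7*y + 10) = (y - 5)*(y + 2)*(y - 2)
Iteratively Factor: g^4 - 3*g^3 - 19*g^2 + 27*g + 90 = (g + 2)*(g^3 - 5*g^2 - 9*g + 45) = (g + 2)*(g + 3)*(g^2 - 8*g + 15) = (g - 5)*(g + 2)*(g + 3)*(g - 3)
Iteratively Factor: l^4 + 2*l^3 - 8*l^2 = (l - 2)*(l^3 + 4*l^2) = (l - 2)*(l + 4)*(l^2) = l*(l - 2)*(l + 4)*(l)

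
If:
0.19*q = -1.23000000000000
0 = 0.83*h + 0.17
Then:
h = -0.20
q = -6.47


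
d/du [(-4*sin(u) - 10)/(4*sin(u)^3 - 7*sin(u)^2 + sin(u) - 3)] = 2*(16*sin(u)^3 + 46*sin(u)^2 - 70*sin(u) + 11)*cos(u)/(4*sin(u)^3 - 7*sin(u)^2 + sin(u) - 3)^2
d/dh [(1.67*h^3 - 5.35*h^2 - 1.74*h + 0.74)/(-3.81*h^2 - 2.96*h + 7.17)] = (-6.3627*h^4 - 9.8864*h^3 + 45.1283*h^2 - 71.0802*h - 10.2854)/(14.5161*h^4 + 22.5552*h^3 - 45.8738*h^2 - 42.4464*h + 51.4089)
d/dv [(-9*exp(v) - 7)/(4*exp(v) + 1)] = 19*exp(v)/(4*exp(v) + 1)^2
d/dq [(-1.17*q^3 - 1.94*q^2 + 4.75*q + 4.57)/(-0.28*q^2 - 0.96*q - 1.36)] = (0.3276*q^4 + 2.2464*q^3 + 7.966*q^2 + 7.836*q - 2.0728)/(0.0784*q^4 + 0.5376*q^3 + 1.6832*q^2 + 2.6112*q + 1.8496)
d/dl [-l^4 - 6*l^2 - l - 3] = -4*l^3 - 12*l - 1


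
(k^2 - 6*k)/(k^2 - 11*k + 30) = k/(k - 5)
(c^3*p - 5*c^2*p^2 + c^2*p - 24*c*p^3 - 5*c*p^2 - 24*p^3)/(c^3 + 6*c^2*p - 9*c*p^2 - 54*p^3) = p*(-c^2 + 8*c*p - c + 8*p)/(-c^2 - 3*c*p + 18*p^2)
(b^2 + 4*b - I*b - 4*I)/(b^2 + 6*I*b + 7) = (b + 4)/(b + 7*I)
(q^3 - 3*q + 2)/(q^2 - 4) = (q^2 - 2*q + 1)/(q - 2)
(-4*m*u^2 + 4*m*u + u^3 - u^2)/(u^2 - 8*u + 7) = u*(-4*m + u)/(u - 7)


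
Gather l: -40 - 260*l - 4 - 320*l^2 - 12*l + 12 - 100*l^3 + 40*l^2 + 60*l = -100*l^3 - 280*l^2 - 212*l - 32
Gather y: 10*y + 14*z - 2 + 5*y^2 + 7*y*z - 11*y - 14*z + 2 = 5*y^2 + y*(7*z - 1)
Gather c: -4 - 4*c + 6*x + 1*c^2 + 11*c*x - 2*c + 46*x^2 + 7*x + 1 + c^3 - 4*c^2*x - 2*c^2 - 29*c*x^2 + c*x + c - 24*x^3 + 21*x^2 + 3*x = c^3 + c^2*(-4*x - 1) + c*(-29*x^2 + 12*x - 5) - 24*x^3 + 67*x^2 + 16*x - 3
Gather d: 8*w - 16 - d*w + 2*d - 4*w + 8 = d*(2 - w) + 4*w - 8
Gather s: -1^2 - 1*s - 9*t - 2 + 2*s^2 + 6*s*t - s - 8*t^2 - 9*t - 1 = 2*s^2 + s*(6*t - 2) - 8*t^2 - 18*t - 4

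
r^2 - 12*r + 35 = (r - 7)*(r - 5)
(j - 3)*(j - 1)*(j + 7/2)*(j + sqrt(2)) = j^4 - j^3/2 + sqrt(2)*j^3 - 11*j^2 - sqrt(2)*j^2/2 - 11*sqrt(2)*j + 21*j/2 + 21*sqrt(2)/2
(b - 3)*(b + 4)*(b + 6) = b^3 + 7*b^2 - 6*b - 72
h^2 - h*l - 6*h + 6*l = (h - 6)*(h - l)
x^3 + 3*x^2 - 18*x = x*(x - 3)*(x + 6)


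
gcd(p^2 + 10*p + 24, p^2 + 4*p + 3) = 1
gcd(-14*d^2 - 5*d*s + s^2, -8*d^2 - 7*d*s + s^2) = 1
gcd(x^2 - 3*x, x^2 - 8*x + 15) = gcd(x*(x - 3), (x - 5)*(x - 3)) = x - 3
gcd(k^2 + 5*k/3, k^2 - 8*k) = k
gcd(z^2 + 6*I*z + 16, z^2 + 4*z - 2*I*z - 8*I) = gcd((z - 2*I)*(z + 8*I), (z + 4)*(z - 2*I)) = z - 2*I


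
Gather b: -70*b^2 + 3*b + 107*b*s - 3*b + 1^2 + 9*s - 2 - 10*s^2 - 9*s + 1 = -70*b^2 + 107*b*s - 10*s^2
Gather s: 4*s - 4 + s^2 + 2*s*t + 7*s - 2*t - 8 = s^2 + s*(2*t + 11) - 2*t - 12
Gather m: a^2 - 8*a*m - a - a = a^2 - 8*a*m - 2*a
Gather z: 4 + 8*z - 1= 8*z + 3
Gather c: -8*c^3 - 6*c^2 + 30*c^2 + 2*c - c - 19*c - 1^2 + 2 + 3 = -8*c^3 + 24*c^2 - 18*c + 4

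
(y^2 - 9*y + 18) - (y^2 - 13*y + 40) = 4*y - 22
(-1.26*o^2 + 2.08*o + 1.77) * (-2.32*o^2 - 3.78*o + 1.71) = 2.9232*o^4 - 0.0628000000000002*o^3 - 14.1234*o^2 - 3.1338*o + 3.0267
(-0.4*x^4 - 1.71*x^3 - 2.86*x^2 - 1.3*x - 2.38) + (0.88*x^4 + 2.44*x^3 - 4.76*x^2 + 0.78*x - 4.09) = 0.48*x^4 + 0.73*x^3 - 7.62*x^2 - 0.52*x - 6.47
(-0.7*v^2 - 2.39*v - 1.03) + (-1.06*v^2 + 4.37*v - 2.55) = -1.76*v^2 + 1.98*v - 3.58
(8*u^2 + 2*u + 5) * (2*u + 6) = 16*u^3 + 52*u^2 + 22*u + 30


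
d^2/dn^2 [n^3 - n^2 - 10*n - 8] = 6*n - 2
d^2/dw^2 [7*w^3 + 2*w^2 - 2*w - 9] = 42*w + 4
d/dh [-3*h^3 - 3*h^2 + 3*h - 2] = -9*h^2 - 6*h + 3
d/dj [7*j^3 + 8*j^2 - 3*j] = 21*j^2 + 16*j - 3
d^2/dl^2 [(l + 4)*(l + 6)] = 2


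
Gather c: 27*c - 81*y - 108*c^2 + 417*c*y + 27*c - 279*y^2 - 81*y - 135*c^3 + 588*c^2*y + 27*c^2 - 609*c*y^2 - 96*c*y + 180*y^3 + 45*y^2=-135*c^3 + c^2*(588*y - 81) + c*(-609*y^2 + 321*y + 54) + 180*y^3 - 234*y^2 - 162*y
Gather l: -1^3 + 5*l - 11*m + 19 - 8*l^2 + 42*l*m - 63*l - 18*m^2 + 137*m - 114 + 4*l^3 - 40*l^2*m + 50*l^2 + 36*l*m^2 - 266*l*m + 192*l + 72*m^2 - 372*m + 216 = 4*l^3 + l^2*(42 - 40*m) + l*(36*m^2 - 224*m + 134) + 54*m^2 - 246*m + 120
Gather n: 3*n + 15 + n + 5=4*n + 20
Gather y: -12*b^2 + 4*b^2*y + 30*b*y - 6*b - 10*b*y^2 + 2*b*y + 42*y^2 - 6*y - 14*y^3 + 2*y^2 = -12*b^2 - 6*b - 14*y^3 + y^2*(44 - 10*b) + y*(4*b^2 + 32*b - 6)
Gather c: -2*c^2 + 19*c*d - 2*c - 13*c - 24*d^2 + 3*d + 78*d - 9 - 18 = -2*c^2 + c*(19*d - 15) - 24*d^2 + 81*d - 27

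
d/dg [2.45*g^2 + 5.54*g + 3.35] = 4.9*g + 5.54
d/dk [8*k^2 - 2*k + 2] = 16*k - 2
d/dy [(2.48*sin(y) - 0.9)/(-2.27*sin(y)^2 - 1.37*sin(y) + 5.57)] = (5.6296*sin(y)^2 - 4.086*sin(y) + 12.5806)*cos(y)/(5.1529*sin(y)^4 + 6.2198*sin(y)^3 - 23.4109*sin(y)^2 - 15.2618*sin(y) + 31.0249)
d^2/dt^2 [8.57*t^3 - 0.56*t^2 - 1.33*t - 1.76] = 51.42*t - 1.12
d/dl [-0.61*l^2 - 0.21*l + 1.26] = -1.22*l - 0.21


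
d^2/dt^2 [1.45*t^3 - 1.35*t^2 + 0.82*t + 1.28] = 8.7*t - 2.7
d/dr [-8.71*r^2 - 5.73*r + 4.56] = -17.42*r - 5.73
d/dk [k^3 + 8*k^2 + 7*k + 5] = 3*k^2 + 16*k + 7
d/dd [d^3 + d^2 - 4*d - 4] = 3*d^2 + 2*d - 4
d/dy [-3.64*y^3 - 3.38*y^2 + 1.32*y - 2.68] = -10.92*y^2 - 6.76*y + 1.32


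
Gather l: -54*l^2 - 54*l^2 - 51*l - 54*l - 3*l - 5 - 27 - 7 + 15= -108*l^2 - 108*l - 24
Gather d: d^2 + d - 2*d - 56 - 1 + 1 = d^2 - d - 56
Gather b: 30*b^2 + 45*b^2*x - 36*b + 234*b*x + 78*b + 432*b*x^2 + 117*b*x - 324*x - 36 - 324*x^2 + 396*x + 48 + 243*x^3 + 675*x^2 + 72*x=b^2*(45*x + 30) + b*(432*x^2 + 351*x + 42) + 243*x^3 + 351*x^2 + 144*x + 12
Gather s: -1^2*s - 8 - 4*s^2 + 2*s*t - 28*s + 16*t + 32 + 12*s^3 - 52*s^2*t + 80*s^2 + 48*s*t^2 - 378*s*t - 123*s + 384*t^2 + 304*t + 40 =12*s^3 + s^2*(76 - 52*t) + s*(48*t^2 - 376*t - 152) + 384*t^2 + 320*t + 64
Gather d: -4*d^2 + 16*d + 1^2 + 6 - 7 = -4*d^2 + 16*d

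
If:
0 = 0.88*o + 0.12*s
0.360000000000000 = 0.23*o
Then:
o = 1.57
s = -11.48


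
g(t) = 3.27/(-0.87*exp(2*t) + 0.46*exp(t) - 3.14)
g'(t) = 3.27*(1.74*exp(2*t) - 0.46*exp(t))/(-0.87*exp(2*t) + 0.46*exp(t) - 3.14)^2 = (5.6898*exp(t) - 1.5042)*exp(t)/(0.87*exp(2*t) - 0.46*exp(t) + 3.14)^2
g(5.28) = -0.00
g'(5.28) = 0.00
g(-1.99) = -1.06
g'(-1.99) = -0.01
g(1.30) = -0.25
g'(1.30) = 0.41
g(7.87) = -0.00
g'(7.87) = 0.00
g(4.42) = -0.00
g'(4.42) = 0.00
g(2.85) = -0.01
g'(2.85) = 0.03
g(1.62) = -0.14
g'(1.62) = 0.26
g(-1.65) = -1.06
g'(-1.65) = -0.01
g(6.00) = 0.00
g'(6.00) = 0.00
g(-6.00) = -1.04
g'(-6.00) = 0.00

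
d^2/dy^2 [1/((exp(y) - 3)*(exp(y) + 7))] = 4*(exp(3*y) + 3*exp(2*y) + 25*exp(y) + 21)*exp(y)/(exp(6*y) + 12*exp(5*y) - 15*exp(4*y) - 440*exp(3*y) + 315*exp(2*y) + 5292*exp(y) - 9261)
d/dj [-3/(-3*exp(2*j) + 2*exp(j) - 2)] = (6 - 18*exp(j))*exp(j)/(3*exp(2*j) - 2*exp(j) + 2)^2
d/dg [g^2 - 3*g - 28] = 2*g - 3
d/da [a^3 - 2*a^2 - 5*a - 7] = 3*a^2 - 4*a - 5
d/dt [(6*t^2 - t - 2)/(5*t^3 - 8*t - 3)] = ((1 - 12*t)*(-5*t^3 + 8*t + 3) + (15*t^2 - 8)*(-6*t^2 + t + 2))/(-5*t^3 + 8*t + 3)^2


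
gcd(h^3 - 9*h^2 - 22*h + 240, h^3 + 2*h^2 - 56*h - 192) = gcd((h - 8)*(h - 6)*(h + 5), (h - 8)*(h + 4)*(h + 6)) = h - 8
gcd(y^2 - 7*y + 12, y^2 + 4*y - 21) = y - 3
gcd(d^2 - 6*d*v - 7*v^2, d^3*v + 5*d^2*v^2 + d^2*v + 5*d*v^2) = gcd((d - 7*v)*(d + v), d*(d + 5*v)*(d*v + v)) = 1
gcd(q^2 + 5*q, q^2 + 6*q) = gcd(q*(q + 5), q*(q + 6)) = q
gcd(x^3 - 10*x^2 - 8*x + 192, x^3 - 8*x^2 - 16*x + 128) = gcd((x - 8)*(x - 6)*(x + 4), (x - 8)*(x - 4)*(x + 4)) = x^2 - 4*x - 32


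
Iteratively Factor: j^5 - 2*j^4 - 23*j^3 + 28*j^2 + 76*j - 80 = (j - 5)*(j^4 + 3*j^3 - 8*j^2 - 12*j + 16) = (j - 5)*(j - 1)*(j^3 + 4*j^2 - 4*j - 16) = (j - 5)*(j - 2)*(j - 1)*(j^2 + 6*j + 8) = (j - 5)*(j - 2)*(j - 1)*(j + 2)*(j + 4)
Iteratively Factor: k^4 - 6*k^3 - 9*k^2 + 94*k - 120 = (k + 4)*(k^3 - 10*k^2 + 31*k - 30) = (k - 5)*(k + 4)*(k^2 - 5*k + 6) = (k - 5)*(k - 2)*(k + 4)*(k - 3)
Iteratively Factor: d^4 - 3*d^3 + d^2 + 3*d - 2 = (d - 1)*(d^3 - 2*d^2 - d + 2) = (d - 1)*(d + 1)*(d^2 - 3*d + 2) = (d - 1)^2*(d + 1)*(d - 2)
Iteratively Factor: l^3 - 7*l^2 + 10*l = (l)*(l^2 - 7*l + 10) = l*(l - 5)*(l - 2)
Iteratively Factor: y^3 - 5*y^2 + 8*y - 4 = (y - 2)*(y^2 - 3*y + 2) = (y - 2)*(y - 1)*(y - 2)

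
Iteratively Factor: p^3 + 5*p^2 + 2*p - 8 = (p + 2)*(p^2 + 3*p - 4) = (p - 1)*(p + 2)*(p + 4)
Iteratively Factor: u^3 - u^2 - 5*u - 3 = (u + 1)*(u^2 - 2*u - 3) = (u - 3)*(u + 1)*(u + 1)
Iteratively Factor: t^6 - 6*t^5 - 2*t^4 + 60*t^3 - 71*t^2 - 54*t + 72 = (t + 1)*(t^5 - 7*t^4 + 5*t^3 + 55*t^2 - 126*t + 72) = (t - 3)*(t + 1)*(t^4 - 4*t^3 - 7*t^2 + 34*t - 24) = (t - 3)*(t - 2)*(t + 1)*(t^3 - 2*t^2 - 11*t + 12) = (t - 3)*(t - 2)*(t + 1)*(t + 3)*(t^2 - 5*t + 4) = (t - 3)*(t - 2)*(t - 1)*(t + 1)*(t + 3)*(t - 4)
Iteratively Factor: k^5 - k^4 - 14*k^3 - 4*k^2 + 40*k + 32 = (k - 2)*(k^4 + k^3 - 12*k^2 - 28*k - 16) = (k - 2)*(k + 2)*(k^3 - k^2 - 10*k - 8) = (k - 2)*(k + 2)^2*(k^2 - 3*k - 4) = (k - 2)*(k + 1)*(k + 2)^2*(k - 4)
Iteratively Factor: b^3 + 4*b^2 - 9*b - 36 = (b + 4)*(b^2 - 9) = (b - 3)*(b + 4)*(b + 3)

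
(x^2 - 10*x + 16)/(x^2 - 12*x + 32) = (x - 2)/(x - 4)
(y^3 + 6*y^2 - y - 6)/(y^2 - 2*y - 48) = (y^2 - 1)/(y - 8)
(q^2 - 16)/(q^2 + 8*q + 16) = (q - 4)/(q + 4)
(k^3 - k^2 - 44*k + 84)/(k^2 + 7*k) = k - 8 + 12/k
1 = 1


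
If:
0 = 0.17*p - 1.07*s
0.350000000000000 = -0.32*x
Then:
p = 6.29411764705882*s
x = -1.09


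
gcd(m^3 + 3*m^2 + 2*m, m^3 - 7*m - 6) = m^2 + 3*m + 2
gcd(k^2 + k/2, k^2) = k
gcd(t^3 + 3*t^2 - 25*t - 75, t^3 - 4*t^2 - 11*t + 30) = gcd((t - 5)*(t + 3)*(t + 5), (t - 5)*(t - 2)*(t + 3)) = t^2 - 2*t - 15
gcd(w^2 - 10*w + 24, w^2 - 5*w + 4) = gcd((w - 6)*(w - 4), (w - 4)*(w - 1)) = w - 4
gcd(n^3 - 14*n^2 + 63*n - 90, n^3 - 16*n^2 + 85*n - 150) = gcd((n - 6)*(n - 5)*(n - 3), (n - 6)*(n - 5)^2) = n^2 - 11*n + 30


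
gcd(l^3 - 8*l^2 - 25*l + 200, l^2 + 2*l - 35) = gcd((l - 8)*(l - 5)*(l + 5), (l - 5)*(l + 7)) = l - 5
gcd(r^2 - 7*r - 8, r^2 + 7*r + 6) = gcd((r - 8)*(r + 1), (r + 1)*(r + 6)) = r + 1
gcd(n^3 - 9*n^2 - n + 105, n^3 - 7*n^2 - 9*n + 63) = n^2 - 4*n - 21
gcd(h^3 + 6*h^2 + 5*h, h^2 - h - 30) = h + 5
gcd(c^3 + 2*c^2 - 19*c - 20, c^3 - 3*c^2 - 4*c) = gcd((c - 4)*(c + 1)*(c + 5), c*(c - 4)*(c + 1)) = c^2 - 3*c - 4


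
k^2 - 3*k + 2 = (k - 2)*(k - 1)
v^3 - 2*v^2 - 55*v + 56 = (v - 8)*(v - 1)*(v + 7)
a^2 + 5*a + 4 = (a + 1)*(a + 4)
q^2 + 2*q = q*(q + 2)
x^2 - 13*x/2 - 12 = (x - 8)*(x + 3/2)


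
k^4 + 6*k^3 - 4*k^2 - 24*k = k*(k - 2)*(k + 2)*(k + 6)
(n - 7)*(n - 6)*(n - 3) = n^3 - 16*n^2 + 81*n - 126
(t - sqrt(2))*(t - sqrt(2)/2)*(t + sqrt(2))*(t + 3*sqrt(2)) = t^4 + 5*sqrt(2)*t^3/2 - 5*t^2 - 5*sqrt(2)*t + 6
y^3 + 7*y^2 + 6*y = y*(y + 1)*(y + 6)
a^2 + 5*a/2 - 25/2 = (a - 5/2)*(a + 5)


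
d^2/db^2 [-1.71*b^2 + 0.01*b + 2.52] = -3.42000000000000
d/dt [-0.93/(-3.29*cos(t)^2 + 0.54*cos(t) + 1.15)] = (6.1194*cos(t) - 0.5022)*sin(t)/(-3.29*cos(t)^2 + 0.54*cos(t) + 1.15)^2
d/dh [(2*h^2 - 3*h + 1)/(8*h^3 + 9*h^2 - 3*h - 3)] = (-16*h^4 + 48*h^3 - 3*h^2 - 30*h + 12)/(64*h^6 + 144*h^5 + 33*h^4 - 102*h^3 - 45*h^2 + 18*h + 9)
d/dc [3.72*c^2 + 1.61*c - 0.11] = 7.44*c + 1.61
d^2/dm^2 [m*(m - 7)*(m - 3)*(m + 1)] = 12*m^2 - 54*m + 22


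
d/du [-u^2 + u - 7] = 1 - 2*u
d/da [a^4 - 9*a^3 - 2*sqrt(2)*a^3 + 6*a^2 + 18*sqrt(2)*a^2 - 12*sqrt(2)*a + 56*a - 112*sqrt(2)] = 4*a^3 - 27*a^2 - 6*sqrt(2)*a^2 + 12*a + 36*sqrt(2)*a - 12*sqrt(2) + 56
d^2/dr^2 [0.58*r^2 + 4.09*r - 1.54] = 1.16000000000000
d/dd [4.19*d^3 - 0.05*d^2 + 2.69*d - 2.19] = 12.57*d^2 - 0.1*d + 2.69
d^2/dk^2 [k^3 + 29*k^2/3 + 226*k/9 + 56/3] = 6*k + 58/3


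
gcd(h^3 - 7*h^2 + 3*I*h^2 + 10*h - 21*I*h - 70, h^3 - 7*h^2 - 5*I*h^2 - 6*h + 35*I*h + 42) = h^2 + h*(-7 - 2*I) + 14*I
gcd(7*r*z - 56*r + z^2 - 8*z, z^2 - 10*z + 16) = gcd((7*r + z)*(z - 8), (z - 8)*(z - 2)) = z - 8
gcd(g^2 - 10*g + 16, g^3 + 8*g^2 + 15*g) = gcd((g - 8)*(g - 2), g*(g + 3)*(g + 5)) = 1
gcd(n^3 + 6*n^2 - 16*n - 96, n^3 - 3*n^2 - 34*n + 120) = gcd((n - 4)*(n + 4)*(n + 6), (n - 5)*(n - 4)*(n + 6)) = n^2 + 2*n - 24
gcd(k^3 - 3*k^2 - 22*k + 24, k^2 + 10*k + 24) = k + 4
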